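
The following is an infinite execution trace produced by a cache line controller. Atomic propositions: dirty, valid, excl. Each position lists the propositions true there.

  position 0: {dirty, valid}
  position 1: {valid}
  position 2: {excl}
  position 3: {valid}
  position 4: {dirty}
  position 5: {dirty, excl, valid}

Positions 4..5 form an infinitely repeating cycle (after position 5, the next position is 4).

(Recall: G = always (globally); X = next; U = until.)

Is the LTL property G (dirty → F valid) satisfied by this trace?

dirty → F valid holds at every position 0..5, and those are all positions ever visited, so G (dirty → F valid) holds.
Positions where dirty holds: 0, 4, 5.
Check F valid at each: 0→ok, 4→ok, 5→ok.

Yes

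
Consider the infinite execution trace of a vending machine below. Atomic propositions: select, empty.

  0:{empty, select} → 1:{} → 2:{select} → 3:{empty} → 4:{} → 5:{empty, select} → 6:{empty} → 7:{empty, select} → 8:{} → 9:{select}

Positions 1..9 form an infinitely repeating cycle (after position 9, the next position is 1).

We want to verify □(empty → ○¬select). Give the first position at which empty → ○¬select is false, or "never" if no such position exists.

6

Check empty → ○¬select at each position in order: 0 ✓, 1 ✓, 2 ✓, 3 ✓, 4 ✓, 5 ✓.
At position 6 the labels are {empty} and the next position 7 has {empty, select}, so empty → ○¬select is false there. This is the first violation.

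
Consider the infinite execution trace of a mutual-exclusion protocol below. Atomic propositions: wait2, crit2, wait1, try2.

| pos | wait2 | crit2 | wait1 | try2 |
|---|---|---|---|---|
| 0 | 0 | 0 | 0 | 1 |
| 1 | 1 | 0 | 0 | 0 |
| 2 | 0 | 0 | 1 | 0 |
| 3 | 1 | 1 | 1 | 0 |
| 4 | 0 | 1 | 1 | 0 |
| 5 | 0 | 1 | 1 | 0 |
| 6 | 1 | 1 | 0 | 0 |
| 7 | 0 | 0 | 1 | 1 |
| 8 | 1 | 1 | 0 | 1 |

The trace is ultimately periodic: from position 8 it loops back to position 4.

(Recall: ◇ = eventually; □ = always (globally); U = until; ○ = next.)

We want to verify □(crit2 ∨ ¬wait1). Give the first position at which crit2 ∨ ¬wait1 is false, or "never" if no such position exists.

Check crit2 ∨ ¬wait1 at each position in order: 0 ✓, 1 ✓.
At position 2 the labels are {wait1}, so crit2 ∨ ¬wait1 is false there. This is the first violation.

2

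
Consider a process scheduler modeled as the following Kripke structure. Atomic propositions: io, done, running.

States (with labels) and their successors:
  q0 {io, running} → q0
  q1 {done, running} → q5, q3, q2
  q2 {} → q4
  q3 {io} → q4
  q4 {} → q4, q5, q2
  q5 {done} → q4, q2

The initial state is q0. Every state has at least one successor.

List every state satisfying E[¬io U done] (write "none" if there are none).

States satisfying ¬io: {q1, q2, q4, q5}.
States satisfying done: {q1, q5}.
States satisfying E[¬io U done]: {q1, q2, q4, q5}.

{q1, q2, q4, q5}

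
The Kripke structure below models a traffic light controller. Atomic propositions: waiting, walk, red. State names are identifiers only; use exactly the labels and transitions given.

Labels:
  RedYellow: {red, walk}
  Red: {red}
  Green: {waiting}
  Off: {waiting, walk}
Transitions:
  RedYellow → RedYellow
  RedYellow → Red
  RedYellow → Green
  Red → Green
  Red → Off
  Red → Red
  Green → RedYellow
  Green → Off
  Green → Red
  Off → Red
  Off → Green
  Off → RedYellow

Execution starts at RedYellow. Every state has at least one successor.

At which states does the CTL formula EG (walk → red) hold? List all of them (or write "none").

{RedYellow, Red, Green}

States satisfying walk → red: {RedYellow, Red, Green}.
States satisfying EG (walk → red): {RedYellow, Red, Green}.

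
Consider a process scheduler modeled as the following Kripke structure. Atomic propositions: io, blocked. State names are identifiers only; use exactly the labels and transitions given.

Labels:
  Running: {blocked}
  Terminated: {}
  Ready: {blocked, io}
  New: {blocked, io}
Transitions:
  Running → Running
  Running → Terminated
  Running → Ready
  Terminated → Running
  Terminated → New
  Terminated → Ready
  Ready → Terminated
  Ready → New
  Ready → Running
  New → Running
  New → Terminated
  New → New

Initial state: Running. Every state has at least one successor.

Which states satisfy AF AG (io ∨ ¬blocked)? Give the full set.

States satisfying AG (io ∨ ¬blocked): ∅.
States satisfying AF AG (io ∨ ¬blocked): ∅.

none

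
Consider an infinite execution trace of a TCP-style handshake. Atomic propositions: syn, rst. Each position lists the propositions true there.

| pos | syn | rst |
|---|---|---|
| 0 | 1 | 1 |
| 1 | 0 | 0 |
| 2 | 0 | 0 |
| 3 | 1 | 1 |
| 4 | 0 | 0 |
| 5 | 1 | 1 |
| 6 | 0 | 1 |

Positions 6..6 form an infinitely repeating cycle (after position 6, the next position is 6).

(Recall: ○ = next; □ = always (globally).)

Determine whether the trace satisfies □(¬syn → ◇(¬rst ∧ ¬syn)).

No

¬syn → ◇(¬rst ∧ ¬syn) must hold at every position from 0 onward. It fails at position 6, so □(¬syn → ◇(¬rst ∧ ¬syn)) is false.
Positions where ¬syn holds: 1, 2, 4, 6.
Check ◇(¬rst ∧ ¬syn) at each: 1→ok, 2→ok, 4→ok, 6→fails.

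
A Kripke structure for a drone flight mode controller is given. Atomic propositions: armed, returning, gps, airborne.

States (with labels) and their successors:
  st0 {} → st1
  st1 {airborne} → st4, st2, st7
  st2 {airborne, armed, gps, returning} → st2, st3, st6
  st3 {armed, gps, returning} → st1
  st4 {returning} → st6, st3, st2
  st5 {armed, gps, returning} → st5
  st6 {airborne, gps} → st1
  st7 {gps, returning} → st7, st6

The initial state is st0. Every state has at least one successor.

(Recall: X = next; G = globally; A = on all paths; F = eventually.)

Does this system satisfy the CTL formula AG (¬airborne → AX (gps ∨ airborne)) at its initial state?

States satisfying ¬airborne → AX (gps ∨ airborne): {st0, st1, st2, st3, st4, st5, st6, st7}.
States satisfying AG (¬airborne → AX (gps ∨ airborne)): {st0, st1, st2, st3, st4, st5, st6, st7}.
Every state reachable from st0 satisfies ¬airborne → AX (gps ∨ airborne).
st0 ∈ Sat(AG (¬airborne → AX (gps ∨ airborne))).

Satisfied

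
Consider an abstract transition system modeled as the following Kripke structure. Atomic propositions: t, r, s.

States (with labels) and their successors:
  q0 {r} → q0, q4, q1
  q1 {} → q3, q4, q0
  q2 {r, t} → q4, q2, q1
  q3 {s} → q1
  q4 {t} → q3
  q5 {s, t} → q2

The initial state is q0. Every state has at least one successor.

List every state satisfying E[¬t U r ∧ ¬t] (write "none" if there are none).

States satisfying ¬t: {q0, q1, q3}.
States satisfying r ∧ ¬t: {q0}.
States satisfying E[¬t U r ∧ ¬t]: {q0, q1, q3}.

{q0, q1, q3}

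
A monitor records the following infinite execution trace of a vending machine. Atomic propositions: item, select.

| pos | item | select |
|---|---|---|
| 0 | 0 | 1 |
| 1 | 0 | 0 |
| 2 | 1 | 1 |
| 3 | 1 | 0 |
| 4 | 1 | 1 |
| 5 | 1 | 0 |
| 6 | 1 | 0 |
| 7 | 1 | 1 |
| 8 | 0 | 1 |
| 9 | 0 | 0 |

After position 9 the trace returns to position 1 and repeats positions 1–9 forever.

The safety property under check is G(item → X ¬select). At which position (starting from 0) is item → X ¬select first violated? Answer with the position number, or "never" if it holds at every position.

Check item → X ¬select at each position in order: 0 ✓, 1 ✓, 2 ✓.
At position 3 the labels are {item} and the next position 4 has {item, select}, so item → X ¬select is false there. This is the first violation.

3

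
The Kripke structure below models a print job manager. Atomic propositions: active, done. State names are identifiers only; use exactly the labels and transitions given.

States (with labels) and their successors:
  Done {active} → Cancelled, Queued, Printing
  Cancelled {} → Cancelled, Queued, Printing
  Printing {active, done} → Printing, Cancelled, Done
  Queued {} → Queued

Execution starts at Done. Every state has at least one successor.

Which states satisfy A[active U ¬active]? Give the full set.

{Cancelled, Queued}

States satisfying active: {Done, Printing}.
States satisfying ¬active: {Cancelled, Queued}.
States satisfying A[active U ¬active]: {Cancelled, Queued}.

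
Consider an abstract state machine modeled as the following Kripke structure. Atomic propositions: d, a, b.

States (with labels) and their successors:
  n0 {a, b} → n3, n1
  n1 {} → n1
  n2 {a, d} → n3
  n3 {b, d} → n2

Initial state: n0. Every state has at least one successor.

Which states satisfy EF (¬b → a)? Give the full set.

States satisfying ¬b → a: {n0, n2, n3}.
States satisfying EF (¬b → a): {n0, n2, n3}.

{n0, n2, n3}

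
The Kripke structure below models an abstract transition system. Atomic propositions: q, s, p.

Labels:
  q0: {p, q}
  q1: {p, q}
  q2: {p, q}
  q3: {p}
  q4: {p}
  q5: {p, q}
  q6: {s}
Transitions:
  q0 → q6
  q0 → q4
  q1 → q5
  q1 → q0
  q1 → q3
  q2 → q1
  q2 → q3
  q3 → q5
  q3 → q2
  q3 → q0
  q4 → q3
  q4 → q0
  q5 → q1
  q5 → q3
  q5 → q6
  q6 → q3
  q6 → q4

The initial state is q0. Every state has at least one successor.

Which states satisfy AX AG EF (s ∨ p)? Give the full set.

States satisfying AG EF (s ∨ p): {q0, q1, q2, q3, q4, q5, q6}.
States satisfying AX AG EF (s ∨ p): {q0, q1, q2, q3, q4, q5, q6}.

{q0, q1, q2, q3, q4, q5, q6}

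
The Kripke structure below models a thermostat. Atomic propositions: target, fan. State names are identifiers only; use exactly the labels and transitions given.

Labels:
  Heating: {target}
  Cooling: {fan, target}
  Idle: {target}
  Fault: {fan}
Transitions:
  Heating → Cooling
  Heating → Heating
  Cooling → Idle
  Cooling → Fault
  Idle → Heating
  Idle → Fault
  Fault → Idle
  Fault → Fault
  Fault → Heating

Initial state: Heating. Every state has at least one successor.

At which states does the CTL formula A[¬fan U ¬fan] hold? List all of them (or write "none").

States satisfying ¬fan: {Heating, Idle}.
States satisfying A[¬fan U ¬fan]: {Heating, Idle}.

{Heating, Idle}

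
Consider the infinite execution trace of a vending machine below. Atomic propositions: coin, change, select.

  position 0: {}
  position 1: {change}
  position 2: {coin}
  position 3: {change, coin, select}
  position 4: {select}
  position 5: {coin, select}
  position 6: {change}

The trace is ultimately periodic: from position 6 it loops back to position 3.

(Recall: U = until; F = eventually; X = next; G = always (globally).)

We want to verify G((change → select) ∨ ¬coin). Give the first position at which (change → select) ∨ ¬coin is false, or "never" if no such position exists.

(change → select) ∨ ¬coin holds at every position 0..6, and those are all the positions the trace ever visits, so the invariant G((change → select) ∨ ¬coin) is never violated.

never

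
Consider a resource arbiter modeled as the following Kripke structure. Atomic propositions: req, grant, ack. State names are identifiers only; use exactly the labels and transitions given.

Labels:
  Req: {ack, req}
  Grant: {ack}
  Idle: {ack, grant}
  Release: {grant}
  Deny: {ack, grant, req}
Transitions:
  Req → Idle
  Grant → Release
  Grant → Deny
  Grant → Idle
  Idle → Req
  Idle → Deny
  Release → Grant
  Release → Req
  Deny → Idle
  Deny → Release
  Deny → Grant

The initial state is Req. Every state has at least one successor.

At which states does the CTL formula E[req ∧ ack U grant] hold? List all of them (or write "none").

{Req, Idle, Release, Deny}

States satisfying req ∧ ack: {Req, Deny}.
States satisfying grant: {Idle, Release, Deny}.
States satisfying E[req ∧ ack U grant]: {Req, Idle, Release, Deny}.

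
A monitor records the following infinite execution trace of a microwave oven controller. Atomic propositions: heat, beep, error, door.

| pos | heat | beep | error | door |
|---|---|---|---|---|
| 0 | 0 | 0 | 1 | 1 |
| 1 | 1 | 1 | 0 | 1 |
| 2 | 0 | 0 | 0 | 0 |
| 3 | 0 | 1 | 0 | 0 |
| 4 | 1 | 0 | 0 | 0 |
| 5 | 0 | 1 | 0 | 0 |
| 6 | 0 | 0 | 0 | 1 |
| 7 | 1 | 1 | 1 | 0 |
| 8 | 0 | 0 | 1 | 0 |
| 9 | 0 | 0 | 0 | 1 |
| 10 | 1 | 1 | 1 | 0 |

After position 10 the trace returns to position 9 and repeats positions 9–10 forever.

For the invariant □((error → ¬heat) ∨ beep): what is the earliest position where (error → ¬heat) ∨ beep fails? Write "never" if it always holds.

never

(error → ¬heat) ∨ beep holds at every position 0..10, and those are all the positions the trace ever visits, so the invariant □((error → ¬heat) ∨ beep) is never violated.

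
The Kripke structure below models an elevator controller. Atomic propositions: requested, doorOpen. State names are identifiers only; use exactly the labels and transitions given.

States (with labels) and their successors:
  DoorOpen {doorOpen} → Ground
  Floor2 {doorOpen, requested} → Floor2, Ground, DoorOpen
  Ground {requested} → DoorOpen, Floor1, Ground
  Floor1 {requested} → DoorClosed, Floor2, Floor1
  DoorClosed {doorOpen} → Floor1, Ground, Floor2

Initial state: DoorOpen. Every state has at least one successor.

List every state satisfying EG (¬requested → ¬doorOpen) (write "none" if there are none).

{Floor2, Ground, Floor1}

States satisfying ¬requested → ¬doorOpen: {Floor2, Ground, Floor1}.
States satisfying EG (¬requested → ¬doorOpen): {Floor2, Ground, Floor1}.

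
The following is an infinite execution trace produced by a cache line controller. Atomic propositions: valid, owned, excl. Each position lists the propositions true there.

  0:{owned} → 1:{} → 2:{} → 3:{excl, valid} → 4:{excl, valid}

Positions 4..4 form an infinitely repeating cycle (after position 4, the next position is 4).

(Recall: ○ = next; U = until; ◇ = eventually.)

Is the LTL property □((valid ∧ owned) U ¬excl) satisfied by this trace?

(valid ∧ owned) U ¬excl must hold at every position from 0 onward. It fails at position 3, so □((valid ∧ owned) U ¬excl) is false.

Does not hold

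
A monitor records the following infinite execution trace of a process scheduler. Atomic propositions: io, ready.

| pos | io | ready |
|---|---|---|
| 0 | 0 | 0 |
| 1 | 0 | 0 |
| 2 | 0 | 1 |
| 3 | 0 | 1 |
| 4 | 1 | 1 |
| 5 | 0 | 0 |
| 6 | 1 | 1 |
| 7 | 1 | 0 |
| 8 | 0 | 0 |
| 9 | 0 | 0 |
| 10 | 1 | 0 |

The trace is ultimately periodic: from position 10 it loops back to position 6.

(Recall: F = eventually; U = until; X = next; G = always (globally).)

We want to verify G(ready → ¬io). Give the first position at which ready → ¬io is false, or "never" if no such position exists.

4

Check ready → ¬io at each position in order: 0 ✓, 1 ✓, 2 ✓, 3 ✓.
At position 4 the labels are {io, ready}, so ready → ¬io is false there. This is the first violation.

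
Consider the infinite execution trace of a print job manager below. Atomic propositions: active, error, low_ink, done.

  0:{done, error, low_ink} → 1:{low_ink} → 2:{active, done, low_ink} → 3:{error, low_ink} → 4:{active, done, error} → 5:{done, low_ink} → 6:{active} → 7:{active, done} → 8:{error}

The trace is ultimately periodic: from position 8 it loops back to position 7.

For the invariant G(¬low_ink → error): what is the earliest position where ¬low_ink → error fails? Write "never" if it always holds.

6

Check ¬low_ink → error at each position in order: 0 ✓, 1 ✓, 2 ✓, 3 ✓, 4 ✓, 5 ✓.
At position 6 the labels are {active}, so ¬low_ink → error is false there. This is the first violation.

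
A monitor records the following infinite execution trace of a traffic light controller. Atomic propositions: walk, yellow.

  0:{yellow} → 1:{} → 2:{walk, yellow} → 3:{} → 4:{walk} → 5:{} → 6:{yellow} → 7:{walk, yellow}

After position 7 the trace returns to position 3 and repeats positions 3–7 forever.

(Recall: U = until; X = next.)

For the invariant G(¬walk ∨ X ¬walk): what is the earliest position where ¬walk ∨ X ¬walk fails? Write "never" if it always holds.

never

¬walk ∨ X ¬walk holds at every position 0..7, and those are all the positions the trace ever visits, so the invariant G(¬walk ∨ X ¬walk) is never violated.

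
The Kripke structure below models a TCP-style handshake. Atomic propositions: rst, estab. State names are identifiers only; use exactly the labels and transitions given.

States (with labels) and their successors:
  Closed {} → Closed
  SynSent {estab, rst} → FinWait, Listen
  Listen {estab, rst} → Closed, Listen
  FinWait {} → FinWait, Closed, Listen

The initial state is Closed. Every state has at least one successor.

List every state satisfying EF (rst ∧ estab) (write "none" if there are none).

States satisfying rst ∧ estab: {SynSent, Listen}.
States satisfying EF (rst ∧ estab): {SynSent, Listen, FinWait}.

{SynSent, Listen, FinWait}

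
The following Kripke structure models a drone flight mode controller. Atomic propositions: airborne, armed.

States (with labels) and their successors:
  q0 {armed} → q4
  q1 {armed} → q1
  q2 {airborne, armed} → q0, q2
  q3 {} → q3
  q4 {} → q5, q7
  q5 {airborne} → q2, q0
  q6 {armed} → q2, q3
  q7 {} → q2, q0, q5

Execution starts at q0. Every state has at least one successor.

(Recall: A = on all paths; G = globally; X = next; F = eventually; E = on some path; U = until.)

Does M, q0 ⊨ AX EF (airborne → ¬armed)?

States satisfying EF (airborne → ¬armed): {q0, q1, q2, q3, q4, q5, q6, q7}.
States satisfying AX EF (airborne → ¬armed): {q0, q1, q2, q3, q4, q5, q6, q7}.
q0 ∈ Sat(AX EF (airborne → ¬armed)).

Holds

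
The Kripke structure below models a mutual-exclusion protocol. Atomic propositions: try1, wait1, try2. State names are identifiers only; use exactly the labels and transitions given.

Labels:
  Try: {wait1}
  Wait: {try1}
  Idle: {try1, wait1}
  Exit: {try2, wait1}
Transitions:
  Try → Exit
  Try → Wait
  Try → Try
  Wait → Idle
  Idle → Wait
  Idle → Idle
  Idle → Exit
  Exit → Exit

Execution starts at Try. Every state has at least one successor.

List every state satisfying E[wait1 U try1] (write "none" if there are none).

{Try, Wait, Idle}

States satisfying wait1: {Try, Idle, Exit}.
States satisfying try1: {Wait, Idle}.
States satisfying E[wait1 U try1]: {Try, Wait, Idle}.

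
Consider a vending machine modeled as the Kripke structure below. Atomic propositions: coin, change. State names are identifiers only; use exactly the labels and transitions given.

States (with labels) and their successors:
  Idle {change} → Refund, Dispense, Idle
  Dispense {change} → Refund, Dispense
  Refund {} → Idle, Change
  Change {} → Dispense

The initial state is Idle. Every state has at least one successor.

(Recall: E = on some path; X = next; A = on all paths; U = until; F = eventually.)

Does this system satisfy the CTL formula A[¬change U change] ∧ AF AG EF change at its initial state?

Holds

States satisfying ¬change: {Refund, Change}.
States satisfying change: {Idle, Dispense}.
States satisfying A[¬change U change]: {Idle, Dispense, Refund, Change}.
States satisfying AG EF change: {Idle, Dispense, Refund, Change}.
States satisfying AF AG EF change: {Idle, Dispense, Refund, Change}.
States satisfying A[¬change U change] ∧ AF AG EF change: {Idle, Dispense, Refund, Change}.
Idle ∈ Sat(A[¬change U change] ∧ AF AG EF change).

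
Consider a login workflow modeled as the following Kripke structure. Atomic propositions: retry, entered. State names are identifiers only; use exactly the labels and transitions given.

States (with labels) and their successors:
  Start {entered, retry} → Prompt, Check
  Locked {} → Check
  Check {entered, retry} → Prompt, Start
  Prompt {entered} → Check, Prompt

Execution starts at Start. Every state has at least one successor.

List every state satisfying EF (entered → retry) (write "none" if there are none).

States satisfying entered → retry: {Start, Locked, Check}.
States satisfying EF (entered → retry): {Start, Locked, Check, Prompt}.

{Start, Locked, Check, Prompt}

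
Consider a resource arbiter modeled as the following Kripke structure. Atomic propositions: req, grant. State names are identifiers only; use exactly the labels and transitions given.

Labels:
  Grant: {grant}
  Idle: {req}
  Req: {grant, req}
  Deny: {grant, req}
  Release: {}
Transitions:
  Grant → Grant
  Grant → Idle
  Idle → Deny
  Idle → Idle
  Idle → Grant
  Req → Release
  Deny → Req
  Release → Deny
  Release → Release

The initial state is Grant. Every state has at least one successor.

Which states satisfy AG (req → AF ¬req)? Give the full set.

{Req, Deny, Release}

States satisfying req → AF ¬req: {Grant, Req, Deny, Release}.
States satisfying AG (req → AF ¬req): {Req, Deny, Release}.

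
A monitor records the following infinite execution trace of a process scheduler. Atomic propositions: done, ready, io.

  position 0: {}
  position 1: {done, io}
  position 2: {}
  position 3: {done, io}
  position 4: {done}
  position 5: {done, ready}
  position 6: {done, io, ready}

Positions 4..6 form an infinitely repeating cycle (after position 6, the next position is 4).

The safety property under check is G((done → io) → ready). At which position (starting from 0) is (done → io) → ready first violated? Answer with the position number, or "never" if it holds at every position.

0

At position 0 the labels are {}, so (done → io) → ready is false there. This is the first violation.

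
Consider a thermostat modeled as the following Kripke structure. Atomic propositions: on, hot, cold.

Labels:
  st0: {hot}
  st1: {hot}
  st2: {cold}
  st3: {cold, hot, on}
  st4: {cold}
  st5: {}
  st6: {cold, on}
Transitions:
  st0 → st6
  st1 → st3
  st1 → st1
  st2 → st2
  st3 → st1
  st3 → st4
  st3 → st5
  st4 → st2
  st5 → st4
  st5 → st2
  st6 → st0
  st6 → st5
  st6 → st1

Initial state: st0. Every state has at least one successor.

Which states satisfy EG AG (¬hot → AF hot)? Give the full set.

States satisfying AG (¬hot → AF hot): ∅.
States satisfying EG AG (¬hot → AF hot): ∅.

none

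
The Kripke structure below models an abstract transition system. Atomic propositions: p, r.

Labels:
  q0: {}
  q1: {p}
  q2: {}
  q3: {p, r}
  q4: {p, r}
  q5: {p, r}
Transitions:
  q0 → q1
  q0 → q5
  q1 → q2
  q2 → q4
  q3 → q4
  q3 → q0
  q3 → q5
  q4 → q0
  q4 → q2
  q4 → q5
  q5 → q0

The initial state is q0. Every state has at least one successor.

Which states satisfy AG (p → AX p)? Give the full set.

States satisfying p → AX p: {q0, q2}.
States satisfying AG (p → AX p): ∅.

none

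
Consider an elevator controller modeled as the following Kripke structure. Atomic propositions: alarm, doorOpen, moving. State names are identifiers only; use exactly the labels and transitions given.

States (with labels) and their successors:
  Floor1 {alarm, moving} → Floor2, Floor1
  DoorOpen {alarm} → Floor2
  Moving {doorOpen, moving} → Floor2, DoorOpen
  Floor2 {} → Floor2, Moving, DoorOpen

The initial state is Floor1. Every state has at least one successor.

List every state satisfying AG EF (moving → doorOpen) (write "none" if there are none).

States satisfying EF (moving → doorOpen): {Floor1, DoorOpen, Moving, Floor2}.
States satisfying AG EF (moving → doorOpen): {Floor1, DoorOpen, Moving, Floor2}.

{Floor1, DoorOpen, Moving, Floor2}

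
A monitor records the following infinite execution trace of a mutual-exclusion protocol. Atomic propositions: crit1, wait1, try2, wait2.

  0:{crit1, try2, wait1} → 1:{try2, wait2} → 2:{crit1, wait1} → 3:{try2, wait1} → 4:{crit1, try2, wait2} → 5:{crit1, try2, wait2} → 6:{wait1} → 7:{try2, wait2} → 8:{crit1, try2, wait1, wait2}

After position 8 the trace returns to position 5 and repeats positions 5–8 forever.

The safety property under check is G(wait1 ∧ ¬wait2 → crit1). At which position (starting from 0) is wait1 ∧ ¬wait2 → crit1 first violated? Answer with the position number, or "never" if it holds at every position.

3

Check wait1 ∧ ¬wait2 → crit1 at each position in order: 0 ✓, 1 ✓, 2 ✓.
At position 3 the labels are {try2, wait1}, so wait1 ∧ ¬wait2 → crit1 is false there. This is the first violation.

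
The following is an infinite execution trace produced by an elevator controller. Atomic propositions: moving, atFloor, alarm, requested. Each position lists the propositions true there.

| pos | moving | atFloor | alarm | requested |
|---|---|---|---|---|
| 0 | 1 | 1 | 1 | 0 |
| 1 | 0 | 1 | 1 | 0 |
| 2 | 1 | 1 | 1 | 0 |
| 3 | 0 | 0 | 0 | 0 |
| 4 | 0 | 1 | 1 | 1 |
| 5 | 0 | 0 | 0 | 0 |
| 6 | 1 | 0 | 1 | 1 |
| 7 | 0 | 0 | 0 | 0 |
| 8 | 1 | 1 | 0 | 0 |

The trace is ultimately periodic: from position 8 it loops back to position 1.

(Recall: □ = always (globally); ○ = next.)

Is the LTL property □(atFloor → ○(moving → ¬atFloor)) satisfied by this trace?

No

atFloor → ○(moving → ¬atFloor) must hold at every position from 0 onward. It fails at position 1, so □(atFloor → ○(moving → ¬atFloor)) is false.
Positions where atFloor holds: 0, 1, 2, 4, 8.
Check ○(moving → ¬atFloor) at each: 0→ok, 1→fails, 2→ok, 4→ok, 8→ok.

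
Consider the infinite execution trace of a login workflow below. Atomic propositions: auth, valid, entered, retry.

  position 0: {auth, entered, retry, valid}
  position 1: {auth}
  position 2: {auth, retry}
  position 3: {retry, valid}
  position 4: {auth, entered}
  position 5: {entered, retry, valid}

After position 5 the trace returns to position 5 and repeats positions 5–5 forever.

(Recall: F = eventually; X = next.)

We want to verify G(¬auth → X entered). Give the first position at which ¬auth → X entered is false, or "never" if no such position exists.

never

¬auth → X entered holds at every position 0..5, and those are all the positions the trace ever visits, so the invariant G(¬auth → X entered) is never violated.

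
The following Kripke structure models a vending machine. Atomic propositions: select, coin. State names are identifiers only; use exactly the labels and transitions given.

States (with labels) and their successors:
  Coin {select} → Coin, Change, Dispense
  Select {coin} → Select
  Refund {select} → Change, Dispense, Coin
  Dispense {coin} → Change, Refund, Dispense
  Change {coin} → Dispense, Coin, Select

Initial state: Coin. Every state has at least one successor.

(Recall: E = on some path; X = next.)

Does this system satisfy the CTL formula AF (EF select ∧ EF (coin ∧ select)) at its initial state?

No

States satisfying EF select ∧ EF (coin ∧ select): ∅.
States satisfying AF (EF select ∧ EF (coin ∧ select)): ∅.
There is a path from Coin along which EF select ∧ EF (coin ∧ select) never holds.
Coin ∉ Sat(AF (EF select ∧ EF (coin ∧ select))).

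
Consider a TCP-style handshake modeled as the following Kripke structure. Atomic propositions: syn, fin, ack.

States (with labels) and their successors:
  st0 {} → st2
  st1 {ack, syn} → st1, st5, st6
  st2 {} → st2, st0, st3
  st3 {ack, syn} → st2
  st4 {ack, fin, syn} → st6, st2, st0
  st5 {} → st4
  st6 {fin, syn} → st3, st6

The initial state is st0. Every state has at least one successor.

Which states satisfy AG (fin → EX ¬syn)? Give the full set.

States satisfying fin → EX ¬syn: {st0, st1, st2, st3, st4, st5}.
States satisfying AG (fin → EX ¬syn): {st0, st2, st3}.

{st0, st2, st3}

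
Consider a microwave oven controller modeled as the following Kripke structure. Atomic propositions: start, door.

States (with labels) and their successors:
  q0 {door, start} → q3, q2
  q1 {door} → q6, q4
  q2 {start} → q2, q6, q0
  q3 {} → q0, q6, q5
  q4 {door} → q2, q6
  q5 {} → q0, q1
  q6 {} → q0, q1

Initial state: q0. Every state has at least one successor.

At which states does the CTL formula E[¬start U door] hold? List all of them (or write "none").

{q0, q1, q3, q4, q5, q6}

States satisfying ¬start: {q1, q3, q4, q5, q6}.
States satisfying door: {q0, q1, q4}.
States satisfying E[¬start U door]: {q0, q1, q3, q4, q5, q6}.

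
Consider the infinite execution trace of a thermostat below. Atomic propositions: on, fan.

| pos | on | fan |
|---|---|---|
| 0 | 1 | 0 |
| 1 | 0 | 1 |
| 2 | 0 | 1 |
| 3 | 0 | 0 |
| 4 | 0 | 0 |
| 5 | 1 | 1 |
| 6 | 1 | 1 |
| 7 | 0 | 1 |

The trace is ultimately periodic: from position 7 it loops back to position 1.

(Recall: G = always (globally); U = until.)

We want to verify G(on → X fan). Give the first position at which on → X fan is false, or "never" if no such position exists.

on → X fan holds at every position 0..7, and those are all the positions the trace ever visits, so the invariant G(on → X fan) is never violated.

never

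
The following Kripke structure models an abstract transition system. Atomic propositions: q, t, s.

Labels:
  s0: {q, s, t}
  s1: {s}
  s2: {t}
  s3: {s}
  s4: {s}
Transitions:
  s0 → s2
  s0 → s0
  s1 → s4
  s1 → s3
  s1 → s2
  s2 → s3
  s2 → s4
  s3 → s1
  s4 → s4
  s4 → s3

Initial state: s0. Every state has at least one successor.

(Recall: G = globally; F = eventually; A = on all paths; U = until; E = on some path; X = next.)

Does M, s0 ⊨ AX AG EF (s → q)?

Holds

States satisfying AG EF (s → q): {s0, s1, s2, s3, s4}.
States satisfying AX AG EF (s → q): {s0, s1, s2, s3, s4}.
s0 ∈ Sat(AX AG EF (s → q)).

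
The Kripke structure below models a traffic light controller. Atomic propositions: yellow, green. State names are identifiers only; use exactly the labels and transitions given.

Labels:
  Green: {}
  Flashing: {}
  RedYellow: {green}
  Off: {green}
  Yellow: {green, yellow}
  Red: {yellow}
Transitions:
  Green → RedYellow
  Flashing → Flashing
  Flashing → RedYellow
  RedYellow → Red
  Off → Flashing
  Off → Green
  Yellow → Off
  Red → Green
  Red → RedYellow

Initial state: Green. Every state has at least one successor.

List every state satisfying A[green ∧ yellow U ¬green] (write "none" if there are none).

States satisfying green ∧ yellow: {Yellow}.
States satisfying ¬green: {Green, Flashing, Red}.
States satisfying A[green ∧ yellow U ¬green]: {Green, Flashing, Red}.

{Green, Flashing, Red}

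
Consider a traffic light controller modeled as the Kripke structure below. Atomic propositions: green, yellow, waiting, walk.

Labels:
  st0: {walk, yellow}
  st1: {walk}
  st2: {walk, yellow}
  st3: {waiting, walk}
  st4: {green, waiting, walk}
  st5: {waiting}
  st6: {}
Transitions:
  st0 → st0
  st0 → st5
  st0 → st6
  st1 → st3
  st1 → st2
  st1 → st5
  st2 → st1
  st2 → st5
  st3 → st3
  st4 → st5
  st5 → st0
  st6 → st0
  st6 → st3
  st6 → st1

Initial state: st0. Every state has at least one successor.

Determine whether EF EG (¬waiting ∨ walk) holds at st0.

Yes

States satisfying EG (¬waiting ∨ walk): {st0, st1, st2, st3, st6}.
States satisfying EF EG (¬waiting ∨ walk): {st0, st1, st2, st3, st4, st5, st6}.
Some path from st0 reaches a state where EG (¬waiting ∨ walk) holds.
st0 ∈ Sat(EF EG (¬waiting ∨ walk)).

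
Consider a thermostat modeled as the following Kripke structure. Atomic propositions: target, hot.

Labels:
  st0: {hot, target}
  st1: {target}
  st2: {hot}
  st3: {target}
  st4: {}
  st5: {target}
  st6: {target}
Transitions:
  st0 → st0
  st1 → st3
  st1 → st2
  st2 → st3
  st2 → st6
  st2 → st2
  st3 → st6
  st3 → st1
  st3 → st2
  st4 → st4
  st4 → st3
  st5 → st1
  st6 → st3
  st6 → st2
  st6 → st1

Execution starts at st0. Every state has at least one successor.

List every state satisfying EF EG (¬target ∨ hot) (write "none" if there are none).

States satisfying EG (¬target ∨ hot): {st0, st2, st4}.
States satisfying EF EG (¬target ∨ hot): {st0, st1, st2, st3, st4, st5, st6}.

{st0, st1, st2, st3, st4, st5, st6}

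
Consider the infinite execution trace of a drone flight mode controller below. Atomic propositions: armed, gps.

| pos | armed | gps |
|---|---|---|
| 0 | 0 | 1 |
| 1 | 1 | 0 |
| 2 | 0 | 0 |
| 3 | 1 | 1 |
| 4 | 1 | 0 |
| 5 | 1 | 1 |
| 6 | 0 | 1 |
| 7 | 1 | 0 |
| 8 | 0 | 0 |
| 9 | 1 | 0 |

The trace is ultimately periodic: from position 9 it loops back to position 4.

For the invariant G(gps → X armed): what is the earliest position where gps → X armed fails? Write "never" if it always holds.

5

Check gps → X armed at each position in order: 0 ✓, 1 ✓, 2 ✓, 3 ✓, 4 ✓.
At position 5 the labels are {armed, gps} and the next position 6 has {gps}, so gps → X armed is false there. This is the first violation.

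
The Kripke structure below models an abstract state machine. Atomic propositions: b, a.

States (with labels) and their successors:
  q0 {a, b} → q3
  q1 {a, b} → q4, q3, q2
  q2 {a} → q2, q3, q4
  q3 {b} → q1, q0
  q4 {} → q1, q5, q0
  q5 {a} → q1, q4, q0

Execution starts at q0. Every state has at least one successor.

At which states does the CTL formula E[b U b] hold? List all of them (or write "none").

States satisfying b: {q0, q1, q3}.
States satisfying E[b U b]: {q0, q1, q3}.

{q0, q1, q3}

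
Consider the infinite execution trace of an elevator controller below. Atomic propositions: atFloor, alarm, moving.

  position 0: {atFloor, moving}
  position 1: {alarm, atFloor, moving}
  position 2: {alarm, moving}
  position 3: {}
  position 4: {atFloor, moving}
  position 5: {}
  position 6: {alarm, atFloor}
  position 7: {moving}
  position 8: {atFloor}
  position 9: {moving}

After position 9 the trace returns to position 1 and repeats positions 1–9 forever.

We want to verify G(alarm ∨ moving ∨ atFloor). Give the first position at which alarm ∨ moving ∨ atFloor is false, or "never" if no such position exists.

Check alarm ∨ moving ∨ atFloor at each position in order: 0 ✓, 1 ✓, 2 ✓.
At position 3 the labels are {}, so alarm ∨ moving ∨ atFloor is false there. This is the first violation.

3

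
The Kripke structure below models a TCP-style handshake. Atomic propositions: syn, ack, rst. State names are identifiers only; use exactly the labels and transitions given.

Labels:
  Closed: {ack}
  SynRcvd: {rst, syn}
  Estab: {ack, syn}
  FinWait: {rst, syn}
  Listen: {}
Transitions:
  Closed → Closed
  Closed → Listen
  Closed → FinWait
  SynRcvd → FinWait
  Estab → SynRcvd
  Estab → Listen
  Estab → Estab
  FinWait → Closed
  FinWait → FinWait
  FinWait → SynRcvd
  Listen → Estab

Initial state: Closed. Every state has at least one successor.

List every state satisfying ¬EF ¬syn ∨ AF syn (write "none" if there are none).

{SynRcvd, Estab, FinWait, Listen}

States satisfying ¬syn: {Closed, Listen}.
States satisfying EF ¬syn: {Closed, SynRcvd, Estab, FinWait, Listen}.
States satisfying ¬EF ¬syn: ∅.
States satisfying syn: {SynRcvd, Estab, FinWait}.
States satisfying AF syn: {SynRcvd, Estab, FinWait, Listen}.
States satisfying ¬EF ¬syn ∨ AF syn: {SynRcvd, Estab, FinWait, Listen}.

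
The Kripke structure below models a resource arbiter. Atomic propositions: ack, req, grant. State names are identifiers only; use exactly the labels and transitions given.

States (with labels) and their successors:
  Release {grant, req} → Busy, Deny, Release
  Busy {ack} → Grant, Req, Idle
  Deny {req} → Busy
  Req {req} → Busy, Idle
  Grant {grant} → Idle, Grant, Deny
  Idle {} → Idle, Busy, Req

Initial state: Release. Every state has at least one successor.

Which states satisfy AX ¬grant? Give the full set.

States satisfying ¬grant: {Busy, Deny, Req, Idle}.
States satisfying AX ¬grant: {Deny, Req, Idle}.

{Deny, Req, Idle}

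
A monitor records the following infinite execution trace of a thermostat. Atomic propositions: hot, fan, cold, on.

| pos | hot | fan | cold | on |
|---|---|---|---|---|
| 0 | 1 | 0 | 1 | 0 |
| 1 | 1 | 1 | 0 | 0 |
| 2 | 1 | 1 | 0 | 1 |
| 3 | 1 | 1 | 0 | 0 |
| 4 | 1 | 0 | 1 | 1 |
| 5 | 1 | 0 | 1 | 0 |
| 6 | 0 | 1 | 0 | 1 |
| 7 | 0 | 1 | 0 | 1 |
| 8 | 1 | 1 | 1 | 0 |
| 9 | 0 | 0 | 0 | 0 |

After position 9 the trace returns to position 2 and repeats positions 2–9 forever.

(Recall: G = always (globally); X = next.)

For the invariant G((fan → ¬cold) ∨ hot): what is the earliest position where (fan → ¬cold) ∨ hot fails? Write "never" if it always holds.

never

(fan → ¬cold) ∨ hot holds at every position 0..9, and those are all the positions the trace ever visits, so the invariant G((fan → ¬cold) ∨ hot) is never violated.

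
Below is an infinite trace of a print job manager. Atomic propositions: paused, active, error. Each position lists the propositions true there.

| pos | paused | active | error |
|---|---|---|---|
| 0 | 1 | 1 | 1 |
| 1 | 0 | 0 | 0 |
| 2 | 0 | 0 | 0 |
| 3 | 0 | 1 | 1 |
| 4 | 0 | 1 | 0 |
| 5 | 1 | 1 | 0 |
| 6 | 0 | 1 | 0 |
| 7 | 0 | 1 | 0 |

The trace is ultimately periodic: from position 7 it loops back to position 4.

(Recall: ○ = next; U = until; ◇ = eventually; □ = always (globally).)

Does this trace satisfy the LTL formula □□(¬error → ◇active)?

Satisfied

□(¬error → ◇active) holds at every position 0..7, and those are all positions ever visited, so □□(¬error → ◇active) holds.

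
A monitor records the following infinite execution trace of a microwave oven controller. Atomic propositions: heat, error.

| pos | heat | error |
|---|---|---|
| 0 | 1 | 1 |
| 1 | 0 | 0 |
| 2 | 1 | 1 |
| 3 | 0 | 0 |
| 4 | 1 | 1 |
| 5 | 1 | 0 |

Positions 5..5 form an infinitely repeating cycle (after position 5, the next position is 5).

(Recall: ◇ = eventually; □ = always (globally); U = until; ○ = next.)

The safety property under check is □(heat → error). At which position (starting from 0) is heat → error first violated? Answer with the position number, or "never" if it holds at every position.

5

Check heat → error at each position in order: 0 ✓, 1 ✓, 2 ✓, 3 ✓, 4 ✓.
At position 5 the labels are {heat}, so heat → error is false there. This is the first violation.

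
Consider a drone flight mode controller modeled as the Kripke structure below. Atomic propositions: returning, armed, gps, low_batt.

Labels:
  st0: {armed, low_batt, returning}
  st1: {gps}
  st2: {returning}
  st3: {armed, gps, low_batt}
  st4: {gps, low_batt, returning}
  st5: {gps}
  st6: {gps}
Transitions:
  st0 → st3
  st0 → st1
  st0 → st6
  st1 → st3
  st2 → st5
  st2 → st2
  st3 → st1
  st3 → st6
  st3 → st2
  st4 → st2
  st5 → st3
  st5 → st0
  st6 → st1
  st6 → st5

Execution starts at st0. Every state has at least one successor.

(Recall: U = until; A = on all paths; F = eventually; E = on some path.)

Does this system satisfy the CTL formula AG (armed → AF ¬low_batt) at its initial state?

States satisfying armed → AF ¬low_batt: {st0, st1, st2, st3, st4, st5, st6}.
States satisfying AG (armed → AF ¬low_batt): {st0, st1, st2, st3, st4, st5, st6}.
Every state reachable from st0 satisfies armed → AF ¬low_batt.
st0 ∈ Sat(AG (armed → AF ¬low_batt)).

Yes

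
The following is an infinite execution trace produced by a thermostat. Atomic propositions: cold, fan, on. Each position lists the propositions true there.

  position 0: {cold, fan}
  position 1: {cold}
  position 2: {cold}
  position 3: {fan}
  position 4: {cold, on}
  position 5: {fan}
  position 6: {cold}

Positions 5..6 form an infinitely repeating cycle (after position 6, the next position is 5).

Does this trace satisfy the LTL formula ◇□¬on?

□¬on holds at position 5, which is reachable from 0, so ◇□¬on holds.

Holds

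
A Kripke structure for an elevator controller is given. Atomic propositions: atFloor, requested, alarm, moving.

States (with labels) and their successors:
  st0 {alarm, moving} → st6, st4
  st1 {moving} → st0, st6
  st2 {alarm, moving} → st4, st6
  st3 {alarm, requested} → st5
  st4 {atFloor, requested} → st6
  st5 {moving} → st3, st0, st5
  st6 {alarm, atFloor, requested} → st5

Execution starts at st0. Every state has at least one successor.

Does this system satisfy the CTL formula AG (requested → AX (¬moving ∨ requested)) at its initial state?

No

States satisfying requested → AX (¬moving ∨ requested): {st0, st1, st2, st4, st5}.
States satisfying AG (requested → AX (¬moving ∨ requested)): ∅.
st3 is reachable from st0 and violates requested → AX (¬moving ∨ requested), so AG fails at st0.
st0 ∉ Sat(AG (requested → AX (¬moving ∨ requested))).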